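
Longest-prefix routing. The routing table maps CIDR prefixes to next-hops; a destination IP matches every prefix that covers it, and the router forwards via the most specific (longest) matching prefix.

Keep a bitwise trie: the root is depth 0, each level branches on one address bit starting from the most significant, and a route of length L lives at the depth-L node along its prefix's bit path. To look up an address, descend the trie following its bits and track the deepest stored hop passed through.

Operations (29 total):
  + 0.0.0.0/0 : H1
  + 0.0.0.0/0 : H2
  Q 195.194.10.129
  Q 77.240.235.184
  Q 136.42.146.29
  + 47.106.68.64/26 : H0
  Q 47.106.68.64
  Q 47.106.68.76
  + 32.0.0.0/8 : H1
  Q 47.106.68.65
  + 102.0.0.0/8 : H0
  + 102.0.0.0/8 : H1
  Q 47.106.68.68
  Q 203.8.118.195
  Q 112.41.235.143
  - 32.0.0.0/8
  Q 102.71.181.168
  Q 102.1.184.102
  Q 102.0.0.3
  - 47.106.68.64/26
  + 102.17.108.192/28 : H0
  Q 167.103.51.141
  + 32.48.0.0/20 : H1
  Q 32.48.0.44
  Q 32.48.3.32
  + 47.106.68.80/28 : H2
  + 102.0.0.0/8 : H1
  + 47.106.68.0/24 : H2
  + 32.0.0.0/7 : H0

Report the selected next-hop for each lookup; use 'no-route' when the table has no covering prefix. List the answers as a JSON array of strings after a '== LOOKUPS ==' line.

Process each operation:
  + 0.0.0.0/0 (H1) depth=0
  + 0.0.0.0/0 (H2) depth=0
  Q 195.194.10.129: descend ε ; hops seen [H2] ; pick H2
  Q 77.240.235.184: descend ε ; hops seen [H2] ; pick H2
  Q 136.42.146.29: descend ε ; hops seen [H2] ; pick H2
  + 47.106.68.64/26 (H0) depth=26
  Q 47.106.68.64: descend 00101111011010100100010001 ; hops seen [H2,H0] ; pick H0
  Q 47.106.68.76: descend 00101111011010100100010001 ; hops seen [H2,H0] ; pick H0
  + 32.0.0.0/8 (H1) depth=8
  Q 47.106.68.65: descend 00101111011010100100010001 ; hops seen [H2,H0] ; pick H0
  + 102.0.0.0/8 (H0) depth=8
  + 102.0.0.0/8 (H1) depth=8
  Q 47.106.68.68: descend 00101111011010100100010001 ; hops seen [H2,H0] ; pick H0
  Q 203.8.118.195: descend ε ; hops seen [H2] ; pick H2
  Q 112.41.235.143: descend 011 ; hops seen [H2] ; pick H2
  del 32.0.0.0/8 (clear depth 8)
  Q 102.71.181.168: descend 01100110 ; hops seen [H2,H1] ; pick H1
  Q 102.1.184.102: descend 01100110 ; hops seen [H2,H1] ; pick H1
  Q 102.0.0.3: descend 01100110 ; hops seen [H2,H1] ; pick H1
  del 47.106.68.64/26 (clear depth 26)
  + 102.17.108.192/28 (H0) depth=28
  Q 167.103.51.141: descend ε ; hops seen [H2] ; pick H2
  + 32.48.0.0/20 (H1) depth=20
  Q 32.48.0.44: descend 00100000001100000000 ; hops seen [H2,H1] ; pick H1
  Q 32.48.3.32: descend 00100000001100000000 ; hops seen [H2,H1] ; pick H1
  + 47.106.68.80/28 (H2) depth=28
  + 102.0.0.0/8 (H1) depth=8
  + 47.106.68.0/24 (H2) depth=24
  + 32.0.0.0/7 (H0) depth=7

== LOOKUPS ==
["H2","H2","H2","H0","H0","H0","H0","H2","H2","H1","H1","H1","H2","H1","H1"]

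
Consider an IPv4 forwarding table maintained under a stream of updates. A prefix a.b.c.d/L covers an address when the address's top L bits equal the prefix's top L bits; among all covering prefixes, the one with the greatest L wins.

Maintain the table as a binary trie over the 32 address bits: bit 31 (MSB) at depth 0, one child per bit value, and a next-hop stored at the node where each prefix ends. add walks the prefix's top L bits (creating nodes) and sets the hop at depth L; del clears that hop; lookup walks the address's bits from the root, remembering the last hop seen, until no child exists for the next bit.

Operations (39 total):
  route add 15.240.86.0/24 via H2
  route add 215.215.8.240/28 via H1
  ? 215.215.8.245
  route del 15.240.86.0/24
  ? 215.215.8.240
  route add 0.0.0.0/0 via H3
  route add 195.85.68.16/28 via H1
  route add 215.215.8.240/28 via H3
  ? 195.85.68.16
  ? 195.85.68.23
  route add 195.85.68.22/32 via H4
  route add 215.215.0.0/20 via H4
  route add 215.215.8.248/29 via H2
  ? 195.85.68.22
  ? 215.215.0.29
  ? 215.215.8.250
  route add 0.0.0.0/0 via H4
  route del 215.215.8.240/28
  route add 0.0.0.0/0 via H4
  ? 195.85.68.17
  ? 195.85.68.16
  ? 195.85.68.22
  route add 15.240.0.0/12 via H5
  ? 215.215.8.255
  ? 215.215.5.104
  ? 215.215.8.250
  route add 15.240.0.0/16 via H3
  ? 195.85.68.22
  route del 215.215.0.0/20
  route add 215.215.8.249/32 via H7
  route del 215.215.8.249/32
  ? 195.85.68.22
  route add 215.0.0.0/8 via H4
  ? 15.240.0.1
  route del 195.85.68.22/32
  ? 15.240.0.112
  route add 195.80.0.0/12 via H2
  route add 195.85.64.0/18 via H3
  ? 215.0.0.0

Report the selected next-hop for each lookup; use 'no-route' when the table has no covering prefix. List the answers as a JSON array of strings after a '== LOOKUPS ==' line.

Trace:
  + 15.240.86.0/24 (H2) depth=24
  + 215.215.8.240/28 (H1) depth=28
  Q 215.215.8.245: descend 1101011111010111000010001111 ; hops seen [H1] ; pick H1
  - 15.240.86.0/24 clear@24
  Q 215.215.8.240: descend 1101011111010111000010001111 ; hops seen [H1] ; pick H1
  + 0.0.0.0/0 (H3) depth=0
  + 195.85.68.16/28 (H1) depth=28
  + 215.215.8.240/28 (H3) depth=28
  Q 195.85.68.16: descend 1100001101010101010001000001 ; hops seen [H3,H1] ; pick H1
  Q 195.85.68.23: descend 1100001101010101010001000001 ; hops seen [H3,H1] ; pick H1
  + 195.85.68.22/32 (H4) depth=32
  + 215.215.0.0/20 (H4) depth=20
  + 215.215.8.248/29 (H2) depth=29
  Q 195.85.68.22: descend 11000011010101010100010000010110 ; hops seen [H3,H1,H4] ; pick H4
  Q 215.215.0.29: descend 11010111110101110000 ; hops seen [H3,H4] ; pick H4
  Q 215.215.8.250: descend 11010111110101110000100011111 ; hops seen [H3,H4,H3,H2] ; pick H2
  + 0.0.0.0/0 (H4) depth=0
  - 215.215.8.240/28 clear@28
  + 0.0.0.0/0 (H4) depth=0
  Q 195.85.68.17: descend 11000011010101010100010000010 ; hops seen [H4,H1] ; pick H1
  Q 195.85.68.16: descend 11000011010101010100010000010 ; hops seen [H4,H1] ; pick H1
  Q 195.85.68.22: descend 11000011010101010100010000010110 ; hops seen [H4,H1,H4] ; pick H4
  + 15.240.0.0/12 (H5) depth=12
  Q 215.215.8.255: descend 11010111110101110000100011111 ; hops seen [H4,H4,H2] ; pick H2
  Q 215.215.5.104: descend 11010111110101110000 ; hops seen [H4,H4] ; pick H4
  Q 215.215.8.250: descend 11010111110101110000100011111 ; hops seen [H4,H4,H2] ; pick H2
  + 15.240.0.0/16 (H3) depth=16
  Q 195.85.68.22: descend 11000011010101010100010000010110 ; hops seen [H4,H1,H4] ; pick H4
  - 215.215.0.0/20 clear@20
  + 215.215.8.249/32 (H7) depth=32
  - 215.215.8.249/32 clear@32
  Q 195.85.68.22: descend 11000011010101010100010000010110 ; hops seen [H4,H1,H4] ; pick H4
  + 215.0.0.0/8 (H4) depth=8
  Q 15.240.0.1: descend 00001111111100000 ; hops seen [H4,H5,H3] ; pick H3
  - 195.85.68.22/32 clear@32
  Q 15.240.0.112: descend 00001111111100000 ; hops seen [H4,H5,H3] ; pick H3
  + 195.80.0.0/12 (H2) depth=12
  + 195.85.64.0/18 (H3) depth=18
  Q 215.0.0.0: descend 11010111 ; hops seen [H4,H4] ; pick H4

== LOOKUPS ==
["H1","H1","H1","H1","H4","H4","H2","H1","H1","H4","H2","H4","H2","H4","H4","H3","H3","H4"]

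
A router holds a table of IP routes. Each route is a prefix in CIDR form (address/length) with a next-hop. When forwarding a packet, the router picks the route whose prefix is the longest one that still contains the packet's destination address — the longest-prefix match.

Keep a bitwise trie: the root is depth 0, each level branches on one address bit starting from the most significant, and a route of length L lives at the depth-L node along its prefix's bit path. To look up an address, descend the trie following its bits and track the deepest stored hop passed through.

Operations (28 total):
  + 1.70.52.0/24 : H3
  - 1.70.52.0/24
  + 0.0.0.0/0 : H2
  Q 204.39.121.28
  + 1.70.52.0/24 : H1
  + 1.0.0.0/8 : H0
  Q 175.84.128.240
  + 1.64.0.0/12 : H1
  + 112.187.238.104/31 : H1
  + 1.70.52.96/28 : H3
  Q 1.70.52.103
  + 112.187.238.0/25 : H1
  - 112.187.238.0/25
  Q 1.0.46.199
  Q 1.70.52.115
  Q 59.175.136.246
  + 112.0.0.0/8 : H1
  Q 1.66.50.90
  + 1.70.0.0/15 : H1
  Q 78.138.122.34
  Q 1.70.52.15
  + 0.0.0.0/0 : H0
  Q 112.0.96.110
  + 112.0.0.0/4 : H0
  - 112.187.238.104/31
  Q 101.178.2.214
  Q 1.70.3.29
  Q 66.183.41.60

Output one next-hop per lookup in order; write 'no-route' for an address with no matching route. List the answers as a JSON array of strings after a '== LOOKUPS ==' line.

Apply in order:
  + 1.70.52.0/24 (H3) depth=24
  - 1.70.52.0/24 clear@24
  + 0.0.0.0/0 (H2) depth=0
  Q 204.39.121.28: descend ε ; hops seen [H2] ; pick H2
  + 1.70.52.0/24 (H1) depth=24
  + 1.0.0.0/8 (H0) depth=8
  Q 175.84.128.240: descend ε ; hops seen [H2] ; pick H2
  + 1.64.0.0/12 (H1) depth=12
  + 112.187.238.104/31 (H1) depth=31
  + 1.70.52.96/28 (H3) depth=28
  Q 1.70.52.103: descend 0000000101000110001101000110 ; hops seen [H2,H0,H1,H1,H3] ; pick H3
  + 112.187.238.0/25 (H1) depth=25
  - 112.187.238.0/25 clear@25
  Q 1.0.46.199: descend 000000010 ; hops seen [H2,H0] ; pick H0
  Q 1.70.52.115: descend 000000010100011000110100011 ; hops seen [H2,H0,H1,H1] ; pick H1
  Q 59.175.136.246: descend 00 ; hops seen [H2] ; pick H2
  + 112.0.0.0/8 (H1) depth=8
  Q 1.66.50.90: descend 0000000101000 ; hops seen [H2,H0,H1] ; pick H1
  + 1.70.0.0/15 (H1) depth=15
  Q 78.138.122.34: descend 01 ; hops seen [H2] ; pick H2
  Q 1.70.52.15: descend 0000000101000110001101000 ; hops seen [H2,H0,H1,H1,H1] ; pick H1
  + 0.0.0.0/0 (H0) depth=0
  Q 112.0.96.110: descend 01110000 ; hops seen [H0,H1] ; pick H1
  + 112.0.0.0/4 (H0) depth=4
  - 112.187.238.104/31 clear@31
  Q 101.178.2.214: descend 011 ; hops seen [H0] ; pick H0
  Q 1.70.3.29: descend 000000010100011000 ; hops seen [H0,H0,H1,H1] ; pick H1
  Q 66.183.41.60: descend 01 ; hops seen [H0] ; pick H0

== LOOKUPS ==
["H2","H2","H3","H0","H1","H2","H1","H2","H1","H1","H0","H1","H0"]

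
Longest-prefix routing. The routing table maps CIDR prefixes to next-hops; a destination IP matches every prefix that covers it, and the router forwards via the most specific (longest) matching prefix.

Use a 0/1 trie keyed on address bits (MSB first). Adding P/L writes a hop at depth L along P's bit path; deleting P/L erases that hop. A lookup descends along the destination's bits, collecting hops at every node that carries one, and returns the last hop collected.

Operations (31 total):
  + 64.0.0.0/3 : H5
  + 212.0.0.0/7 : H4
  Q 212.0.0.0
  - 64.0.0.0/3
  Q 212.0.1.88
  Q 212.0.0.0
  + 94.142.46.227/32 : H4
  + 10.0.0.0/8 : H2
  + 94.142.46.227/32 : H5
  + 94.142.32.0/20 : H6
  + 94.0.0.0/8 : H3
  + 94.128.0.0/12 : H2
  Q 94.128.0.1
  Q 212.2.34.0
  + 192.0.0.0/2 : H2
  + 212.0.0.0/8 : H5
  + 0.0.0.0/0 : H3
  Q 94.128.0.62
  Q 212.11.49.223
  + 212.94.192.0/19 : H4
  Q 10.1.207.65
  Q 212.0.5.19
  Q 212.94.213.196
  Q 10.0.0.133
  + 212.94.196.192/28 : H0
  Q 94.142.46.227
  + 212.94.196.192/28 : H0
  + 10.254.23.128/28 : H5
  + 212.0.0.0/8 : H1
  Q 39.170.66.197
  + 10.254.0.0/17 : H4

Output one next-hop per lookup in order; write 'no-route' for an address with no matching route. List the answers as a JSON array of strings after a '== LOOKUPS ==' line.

Process each operation:
  + 64.0.0.0/3 (H5) depth=3
  + 212.0.0.0/7 (H4) depth=7
  Q 212.0.0.0: descend 1101010 ; hops seen [H4] ; pick H4
  - 64.0.0.0/3 clear@3
  Q 212.0.1.88: descend 1101010 ; hops seen [H4] ; pick H4
  Q 212.0.0.0: descend 1101010 ; hops seen [H4] ; pick H4
  + 94.142.46.227/32 (H4) depth=32
  + 10.0.0.0/8 (H2) depth=8
  + 94.142.46.227/32 (H5) depth=32
  + 94.142.32.0/20 (H6) depth=20
  + 94.0.0.0/8 (H3) depth=8
  + 94.128.0.0/12 (H2) depth=12
  Q 94.128.0.1: descend 010111101000 ; hops seen [H3,H2] ; pick H2
  Q 212.2.34.0: descend 1101010 ; hops seen [H4] ; pick H4
  + 192.0.0.0/2 (H2) depth=2
  + 212.0.0.0/8 (H5) depth=8
  + 0.0.0.0/0 (H3) depth=0
  Q 94.128.0.62: descend 010111101000 ; hops seen [H3,H3,H2] ; pick H2
  Q 212.11.49.223: descend 11010100 ; hops seen [H3,H2,H4,H5] ; pick H5
  + 212.94.192.0/19 (H4) depth=19
  Q 10.1.207.65: descend 00001010 ; hops seen [H3,H2] ; pick H2
  Q 212.0.5.19: descend 110101000 ; hops seen [H3,H2,H4,H5] ; pick H5
  Q 212.94.213.196: descend 1101010001011110110 ; hops seen [H3,H2,H4,H5,H4] ; pick H4
  Q 10.0.0.133: descend 00001010 ; hops seen [H3,H2] ; pick H2
  + 212.94.196.192/28 (H0) depth=28
  Q 94.142.46.227: descend 01011110100011100010111011100011 ; hops seen [H3,H3,H2,H6,H5] ; pick H5
  + 212.94.196.192/28 (H0) depth=28
  + 10.254.23.128/28 (H5) depth=28
  + 212.0.0.0/8 (H1) depth=8
  Q 39.170.66.197: descend 00 ; hops seen [H3] ; pick H3
  + 10.254.0.0/17 (H4) depth=17

== LOOKUPS ==
["H4","H4","H4","H2","H4","H2","H5","H2","H5","H4","H2","H5","H3"]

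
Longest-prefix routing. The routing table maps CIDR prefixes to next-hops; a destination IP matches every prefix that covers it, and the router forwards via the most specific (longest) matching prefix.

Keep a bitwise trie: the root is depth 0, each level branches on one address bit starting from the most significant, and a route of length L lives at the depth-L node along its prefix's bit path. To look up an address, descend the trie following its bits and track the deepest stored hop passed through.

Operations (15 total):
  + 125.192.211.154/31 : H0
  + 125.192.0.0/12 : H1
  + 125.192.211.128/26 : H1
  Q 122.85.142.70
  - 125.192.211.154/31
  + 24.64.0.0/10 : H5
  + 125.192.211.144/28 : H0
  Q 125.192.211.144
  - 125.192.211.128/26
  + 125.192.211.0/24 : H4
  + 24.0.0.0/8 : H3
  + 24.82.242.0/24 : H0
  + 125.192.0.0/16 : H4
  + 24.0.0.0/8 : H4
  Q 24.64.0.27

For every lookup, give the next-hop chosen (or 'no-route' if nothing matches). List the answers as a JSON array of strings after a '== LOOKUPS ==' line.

Trace:
  + 125.192.211.154/31 (H0) depth=31
  + 125.192.0.0/12 (H1) depth=12
  + 125.192.211.128/26 (H1) depth=26
  lookup 122.85.142.70: bits 01111 walk d0:-→d1:-→d2:-→d3:-→d4:-→d5:- -> no-route
  - 125.192.211.154/31 clear@31
  + 24.64.0.0/10 (H5) depth=10
  + 125.192.211.144/28 (H0) depth=28
  lookup 125.192.211.144: bits 0111110111000000110100111001 walk d0:-→d1:-→d2:-→d3:-→d4:-→d5:-→d6:-→d7:-→d8:-→d9:-→d10:-→d11:-→d12:H1→d13:-→d14:-→d15:-→d16:-→d17:-→d18:-→d19:-→d20:-→d21:-→d22:-→d23:-→d24:-→d25:-→d26:H1→d27:-→d28:H0 -> H0
  - 125.192.211.128/26 clear@26
  + 125.192.211.0/24 (H4) depth=24
  + 24.0.0.0/8 (H3) depth=8
  + 24.82.242.0/24 (H0) depth=24
  + 125.192.0.0/16 (H4) depth=16
  + 24.0.0.0/8 (H4) depth=8
  lookup 24.64.0.27: bits 00011000010 walk d0:-→d1:-→d2:-→d3:-→d4:-→d5:-→d6:-→d7:-→d8:H4→d9:-→d10:H5→d11:- -> H5

== LOOKUPS ==
["no-route","H0","H5"]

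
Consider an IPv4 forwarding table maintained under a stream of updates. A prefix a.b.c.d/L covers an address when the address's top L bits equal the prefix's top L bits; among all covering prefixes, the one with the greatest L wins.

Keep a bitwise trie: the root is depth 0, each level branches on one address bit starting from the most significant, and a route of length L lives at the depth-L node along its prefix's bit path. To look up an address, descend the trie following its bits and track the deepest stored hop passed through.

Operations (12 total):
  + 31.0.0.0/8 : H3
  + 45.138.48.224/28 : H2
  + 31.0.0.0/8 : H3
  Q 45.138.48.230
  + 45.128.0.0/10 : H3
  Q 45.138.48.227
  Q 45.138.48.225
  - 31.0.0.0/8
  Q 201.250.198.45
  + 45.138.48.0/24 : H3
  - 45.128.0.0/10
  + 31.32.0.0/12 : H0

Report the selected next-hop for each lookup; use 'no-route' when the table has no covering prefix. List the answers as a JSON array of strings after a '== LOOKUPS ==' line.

Process each operation:
  add 31.0.0.0/8 -> H3 at depth 8
  add 45.138.48.224/28 -> H2 at depth 28
  add 31.0.0.0/8 -> H3 at depth 8
  lookup 45.138.48.230: bits 0010110110001010001100001110 walk d0:-→d1:-→d2:-→d3:-→d4:-→d5:-→d6:-→d7:-→d8:-→d9:-→d10:-→d11:-→d12:-→d13:-→d14:-→d15:-→d16:-→d17:-→d18:-→d19:-→d20:-→d21:-→d22:-→d23:-→d24:-→d25:-→d26:-→d27:-→d28:H2 -> H2
  add 45.128.0.0/10 -> H3 at depth 10
  lookup 45.138.48.227: bits 0010110110001010001100001110 walk d0:-→d1:-→d2:-→d3:-→d4:-→d5:-→d6:-→d7:-→d8:-→d9:-→d10:H3→d11:-→d12:-→d13:-→d14:-→d15:-→d16:-→d17:-→d18:-→d19:-→d20:-→d21:-→d22:-→d23:-→d24:-→d25:-→d26:-→d27:-→d28:H2 -> H2
  lookup 45.138.48.225: bits 0010110110001010001100001110 walk d0:-→d1:-→d2:-→d3:-→d4:-→d5:-→d6:-→d7:-→d8:-→d9:-→d10:H3→d11:-→d12:-→d13:-→d14:-→d15:-→d16:-→d17:-→d18:-→d19:-→d20:-→d21:-→d22:-→d23:-→d24:-→d25:-→d26:-→d27:-→d28:H2 -> H2
  del 31.0.0.0/8 (clear depth 8)
  lookup 201.250.198.45: bits ε walk d0:- -> no-route
  add 45.138.48.0/24 -> H3 at depth 24
  del 45.128.0.0/10 (clear depth 10)
  add 31.32.0.0/12 -> H0 at depth 12

== LOOKUPS ==
["H2","H2","H2","no-route"]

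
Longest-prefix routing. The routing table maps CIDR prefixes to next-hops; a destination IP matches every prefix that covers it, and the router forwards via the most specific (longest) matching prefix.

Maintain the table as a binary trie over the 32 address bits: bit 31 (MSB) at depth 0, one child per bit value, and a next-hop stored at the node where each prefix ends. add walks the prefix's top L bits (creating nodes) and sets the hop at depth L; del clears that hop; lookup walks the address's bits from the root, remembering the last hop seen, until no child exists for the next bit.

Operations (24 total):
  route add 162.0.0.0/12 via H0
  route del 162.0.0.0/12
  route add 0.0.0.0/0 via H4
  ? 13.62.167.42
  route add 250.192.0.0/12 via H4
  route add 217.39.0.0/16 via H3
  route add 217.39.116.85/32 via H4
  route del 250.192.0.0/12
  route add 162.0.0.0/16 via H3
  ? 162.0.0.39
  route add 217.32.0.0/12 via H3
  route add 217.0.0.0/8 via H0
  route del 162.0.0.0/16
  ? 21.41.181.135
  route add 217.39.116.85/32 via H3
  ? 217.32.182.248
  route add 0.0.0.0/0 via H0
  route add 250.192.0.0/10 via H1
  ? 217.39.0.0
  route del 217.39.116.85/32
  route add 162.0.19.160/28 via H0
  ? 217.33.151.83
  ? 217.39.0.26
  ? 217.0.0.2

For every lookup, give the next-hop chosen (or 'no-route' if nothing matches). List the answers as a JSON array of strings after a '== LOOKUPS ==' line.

Process each operation:
  + 162.0.0.0/12 (H0) depth=12
  del 162.0.0.0/12 (clear depth 12)
  + 0.0.0.0/0 (H4) depth=0
  ? 13.62.167.42  path d0:H4  best=H4
  + 250.192.0.0/12 (H4) depth=12
  + 217.39.0.0/16 (H3) depth=16
  + 217.39.116.85/32 (H4) depth=32
  del 250.192.0.0/12 (clear depth 12)
  + 162.0.0.0/16 (H3) depth=16
  ? 162.0.0.39  path d0:H4→d1:-→d2:-→d3:-→d4:-→d5:-→d6:-→d7:-→d8:-→d9:-→d10:-→d11:-→d12:-→d13:-→d14:-→d15:-→d16:H3  best=H3
  + 217.32.0.0/12 (H3) depth=12
  + 217.0.0.0/8 (H0) depth=8
  del 162.0.0.0/16 (clear depth 16)
  ? 21.41.181.135  path d0:H4  best=H4
  + 217.39.116.85/32 (H3) depth=32
  ? 217.32.182.248  path d0:H4→d1:-→d2:-→d3:-→d4:-→d5:-→d6:-→d7:-→d8:H0→d9:-→d10:-→d11:-→d12:H3→d13:-  best=H3
  + 0.0.0.0/0 (H0) depth=0
  + 250.192.0.0/10 (H1) depth=10
  ? 217.39.0.0  path d0:H0→d1:-→d2:-→d3:-→d4:-→d5:-→d6:-→d7:-→d8:H0→d9:-→d10:-→d11:-→d12:H3→d13:-→d14:-→d15:-→d16:H3→d17:-  best=H3
  del 217.39.116.85/32 (clear depth 32)
  + 162.0.19.160/28 (H0) depth=28
  ? 217.33.151.83  path d0:H0→d1:-→d2:-→d3:-→d4:-→d5:-→d6:-→d7:-→d8:H0→d9:-→d10:-→d11:-→d12:H3→d13:-  best=H3
  ? 217.39.0.26  path d0:H0→d1:-→d2:-→d3:-→d4:-→d5:-→d6:-→d7:-→d8:H0→d9:-→d10:-→d11:-→d12:H3→d13:-→d14:-→d15:-→d16:H3→d17:-  best=H3
  ? 217.0.0.2  path d0:H0→d1:-→d2:-→d3:-→d4:-→d5:-→d6:-→d7:-→d8:H0→d9:-→d10:-  best=H0

== LOOKUPS ==
["H4","H3","H4","H3","H3","H3","H3","H0"]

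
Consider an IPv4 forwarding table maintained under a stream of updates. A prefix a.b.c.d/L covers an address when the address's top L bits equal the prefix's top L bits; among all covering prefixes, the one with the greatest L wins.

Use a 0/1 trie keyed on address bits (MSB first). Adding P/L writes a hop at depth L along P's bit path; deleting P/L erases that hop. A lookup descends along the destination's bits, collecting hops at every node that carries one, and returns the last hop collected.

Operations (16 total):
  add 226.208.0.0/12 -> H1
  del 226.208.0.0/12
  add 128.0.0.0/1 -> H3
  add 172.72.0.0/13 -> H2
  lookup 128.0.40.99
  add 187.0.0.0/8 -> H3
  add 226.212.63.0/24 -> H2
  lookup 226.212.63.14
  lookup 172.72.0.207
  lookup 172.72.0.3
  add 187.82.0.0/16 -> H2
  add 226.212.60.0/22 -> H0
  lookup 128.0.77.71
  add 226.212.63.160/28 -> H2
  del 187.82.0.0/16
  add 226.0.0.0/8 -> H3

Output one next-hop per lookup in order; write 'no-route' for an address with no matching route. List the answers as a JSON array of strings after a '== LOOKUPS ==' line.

Process each operation:
  add 226.208.0.0/12 -> H1 at depth 12
  del 226.208.0.0/12 (clear depth 12)
  add 128.0.0.0/1 -> H3 at depth 1
  add 172.72.0.0/13 -> H2 at depth 13
  Q 128.0.40.99: descend 10 ; hops seen [H3] ; pick H3
  add 187.0.0.0/8 -> H3 at depth 8
  add 226.212.63.0/24 -> H2 at depth 24
  Q 226.212.63.14: descend 111000101101010000111111 ; hops seen [H3,H2] ; pick H2
  Q 172.72.0.207: descend 1010110001001 ; hops seen [H3,H2] ; pick H2
  Q 172.72.0.3: descend 1010110001001 ; hops seen [H3,H2] ; pick H2
  add 187.82.0.0/16 -> H2 at depth 16
  add 226.212.60.0/22 -> H0 at depth 22
  Q 128.0.77.71: descend 10 ; hops seen [H3] ; pick H3
  add 226.212.63.160/28 -> H2 at depth 28
  del 187.82.0.0/16 (clear depth 16)
  add 226.0.0.0/8 -> H3 at depth 8

== LOOKUPS ==
["H3","H2","H2","H2","H3"]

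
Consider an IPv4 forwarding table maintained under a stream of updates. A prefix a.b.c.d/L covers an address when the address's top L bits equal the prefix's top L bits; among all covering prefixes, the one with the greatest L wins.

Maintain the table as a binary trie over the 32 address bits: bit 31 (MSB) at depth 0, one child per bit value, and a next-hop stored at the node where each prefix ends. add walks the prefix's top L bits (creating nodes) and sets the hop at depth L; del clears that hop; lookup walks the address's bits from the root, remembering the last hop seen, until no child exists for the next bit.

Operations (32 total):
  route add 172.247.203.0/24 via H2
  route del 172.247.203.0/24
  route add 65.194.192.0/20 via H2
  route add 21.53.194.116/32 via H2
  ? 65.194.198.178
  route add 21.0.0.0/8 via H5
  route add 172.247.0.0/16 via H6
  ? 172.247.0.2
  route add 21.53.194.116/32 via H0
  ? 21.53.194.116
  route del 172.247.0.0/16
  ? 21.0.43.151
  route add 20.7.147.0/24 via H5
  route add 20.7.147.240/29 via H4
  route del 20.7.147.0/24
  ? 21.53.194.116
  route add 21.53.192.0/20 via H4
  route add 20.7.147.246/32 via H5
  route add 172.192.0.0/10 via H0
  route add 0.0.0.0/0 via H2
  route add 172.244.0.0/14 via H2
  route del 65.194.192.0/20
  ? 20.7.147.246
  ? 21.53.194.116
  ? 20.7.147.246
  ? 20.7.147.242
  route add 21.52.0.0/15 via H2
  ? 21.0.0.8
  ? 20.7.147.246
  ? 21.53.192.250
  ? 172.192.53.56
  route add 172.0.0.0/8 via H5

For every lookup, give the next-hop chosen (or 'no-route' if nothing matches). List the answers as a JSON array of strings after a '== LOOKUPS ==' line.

Process each operation:
  + 172.247.203.0/24 (H2) depth=24
  del 172.247.203.0/24 (clear depth 24)
  + 65.194.192.0/20 (H2) depth=20
  + 21.53.194.116/32 (H2) depth=32
  Q 65.194.198.178: descend 01000001110000101100 ; hops seen [H2] ; pick H2
  + 21.0.0.0/8 (H5) depth=8
  + 172.247.0.0/16 (H6) depth=16
  Q 172.247.0.2: descend 1010110011110111 ; hops seen [H6] ; pick H6
  + 21.53.194.116/32 (H0) depth=32
  Q 21.53.194.116: descend 00010101001101011100001001110100 ; hops seen [H5,H0] ; pick H0
  del 172.247.0.0/16 (clear depth 16)
  Q 21.0.43.151: descend 0001010100 ; hops seen [H5] ; pick H5
  + 20.7.147.0/24 (H5) depth=24
  + 20.7.147.240/29 (H4) depth=29
  del 20.7.147.0/24 (clear depth 24)
  Q 21.53.194.116: descend 00010101001101011100001001110100 ; hops seen [H5,H0] ; pick H0
  + 21.53.192.0/20 (H4) depth=20
  + 20.7.147.246/32 (H5) depth=32
  + 172.192.0.0/10 (H0) depth=10
  + 0.0.0.0/0 (H2) depth=0
  + 172.244.0.0/14 (H2) depth=14
  del 65.194.192.0/20 (clear depth 20)
  Q 20.7.147.246: descend 00010100000001111001001111110110 ; hops seen [H2,H4,H5] ; pick H5
  Q 21.53.194.116: descend 00010101001101011100001001110100 ; hops seen [H2,H5,H4,H0] ; pick H0
  Q 20.7.147.246: descend 00010100000001111001001111110110 ; hops seen [H2,H4,H5] ; pick H5
  Q 20.7.147.242: descend 00010100000001111001001111110 ; hops seen [H2,H4] ; pick H4
  + 21.52.0.0/15 (H2) depth=15
  Q 21.0.0.8: descend 0001010100 ; hops seen [H2,H5] ; pick H5
  Q 20.7.147.246: descend 00010100000001111001001111110110 ; hops seen [H2,H4,H5] ; pick H5
  Q 21.53.192.250: descend 0001010100110101110000 ; hops seen [H2,H5,H2,H4] ; pick H4
  Q 172.192.53.56: descend 1010110011 ; hops seen [H2,H0] ; pick H0
  + 172.0.0.0/8 (H5) depth=8

== LOOKUPS ==
["H2","H6","H0","H5","H0","H5","H0","H5","H4","H5","H5","H4","H0"]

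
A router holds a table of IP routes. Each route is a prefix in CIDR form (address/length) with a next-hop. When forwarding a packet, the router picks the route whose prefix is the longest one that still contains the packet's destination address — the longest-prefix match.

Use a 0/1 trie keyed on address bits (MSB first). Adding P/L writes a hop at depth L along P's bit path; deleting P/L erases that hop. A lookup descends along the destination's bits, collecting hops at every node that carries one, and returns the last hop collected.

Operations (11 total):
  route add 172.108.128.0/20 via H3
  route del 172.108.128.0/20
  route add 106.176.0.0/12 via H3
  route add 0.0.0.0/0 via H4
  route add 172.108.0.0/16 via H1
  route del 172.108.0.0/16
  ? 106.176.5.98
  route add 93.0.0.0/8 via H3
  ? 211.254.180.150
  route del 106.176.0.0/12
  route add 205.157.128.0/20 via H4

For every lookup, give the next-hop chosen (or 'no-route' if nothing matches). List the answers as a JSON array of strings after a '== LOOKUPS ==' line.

Process each operation:
  add 172.108.128.0/20 -> H3 at depth 20
  - 172.108.128.0/20 clear@20
  add 106.176.0.0/12 -> H3 at depth 12
  add 0.0.0.0/0 -> H4 at depth 0
  add 172.108.0.0/16 -> H1 at depth 16
  - 172.108.0.0/16 clear@16
  ? 106.176.5.98  path d0:H4→d1:-→d2:-→d3:-→d4:-→d5:-→d6:-→d7:-→d8:-→d9:-→d10:-→d11:-→d12:H3  best=H3
  add 93.0.0.0/8 -> H3 at depth 8
  ? 211.254.180.150  path d0:H4→d1:-  best=H4
  - 106.176.0.0/12 clear@12
  add 205.157.128.0/20 -> H4 at depth 20

== LOOKUPS ==
["H3","H4"]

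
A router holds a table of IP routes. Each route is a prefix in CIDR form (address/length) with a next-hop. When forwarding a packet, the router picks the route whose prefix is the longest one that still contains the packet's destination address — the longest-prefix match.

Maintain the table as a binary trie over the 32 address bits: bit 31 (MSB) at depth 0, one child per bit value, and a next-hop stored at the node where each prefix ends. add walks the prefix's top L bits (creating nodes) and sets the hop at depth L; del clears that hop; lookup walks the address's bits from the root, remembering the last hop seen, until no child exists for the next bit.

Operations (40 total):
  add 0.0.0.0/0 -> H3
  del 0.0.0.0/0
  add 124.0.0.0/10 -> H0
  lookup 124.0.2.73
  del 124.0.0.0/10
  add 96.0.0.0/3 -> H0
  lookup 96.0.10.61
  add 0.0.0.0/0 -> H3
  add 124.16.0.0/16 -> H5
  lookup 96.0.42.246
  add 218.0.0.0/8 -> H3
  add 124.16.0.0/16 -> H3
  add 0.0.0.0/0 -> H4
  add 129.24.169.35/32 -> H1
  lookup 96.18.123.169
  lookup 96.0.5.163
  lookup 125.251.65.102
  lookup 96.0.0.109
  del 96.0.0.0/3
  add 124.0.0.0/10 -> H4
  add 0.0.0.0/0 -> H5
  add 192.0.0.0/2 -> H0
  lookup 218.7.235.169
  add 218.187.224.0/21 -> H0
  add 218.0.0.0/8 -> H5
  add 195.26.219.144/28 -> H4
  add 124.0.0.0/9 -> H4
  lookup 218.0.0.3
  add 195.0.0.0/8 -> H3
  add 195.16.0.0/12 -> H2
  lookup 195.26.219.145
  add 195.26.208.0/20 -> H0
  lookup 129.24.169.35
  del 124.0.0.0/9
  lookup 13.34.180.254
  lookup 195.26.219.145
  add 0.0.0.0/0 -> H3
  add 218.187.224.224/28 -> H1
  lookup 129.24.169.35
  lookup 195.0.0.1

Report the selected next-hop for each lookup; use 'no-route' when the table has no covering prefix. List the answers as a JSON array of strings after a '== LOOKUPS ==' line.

Trace:
  add 0.0.0.0/0 -> H3 at depth 0
  - 0.0.0.0/0 clear@0
  add 124.0.0.0/10 -> H0 at depth 10
  lookup 124.0.2.73: bits 0111110000 walk d0:-→d1:-→d2:-→d3:-→d4:-→d5:-→d6:-→d7:-→d8:-→d9:-→d10:H0 -> H0
  - 124.0.0.0/10 clear@10
  add 96.0.0.0/3 -> H0 at depth 3
  lookup 96.0.10.61: bits 011 walk d0:-→d1:-→d2:-→d3:H0 -> H0
  add 0.0.0.0/0 -> H3 at depth 0
  add 124.16.0.0/16 -> H5 at depth 16
  lookup 96.0.42.246: bits 011 walk d0:H3→d1:-→d2:-→d3:H0 -> H0
  add 218.0.0.0/8 -> H3 at depth 8
  add 124.16.0.0/16 -> H3 at depth 16
  add 0.0.0.0/0 -> H4 at depth 0
  add 129.24.169.35/32 -> H1 at depth 32
  lookup 96.18.123.169: bits 011 walk d0:H4→d1:-→d2:-→d3:H0 -> H0
  lookup 96.0.5.163: bits 011 walk d0:H4→d1:-→d2:-→d3:H0 -> H0
  lookup 125.251.65.102: bits 0111110 walk d0:H4→d1:-→d2:-→d3:H0→d4:-→d5:-→d6:-→d7:- -> H0
  lookup 96.0.0.109: bits 011 walk d0:H4→d1:-→d2:-→d3:H0 -> H0
  - 96.0.0.0/3 clear@3
  add 124.0.0.0/10 -> H4 at depth 10
  add 0.0.0.0/0 -> H5 at depth 0
  add 192.0.0.0/2 -> H0 at depth 2
  lookup 218.7.235.169: bits 11011010 walk d0:H5→d1:-→d2:H0→d3:-→d4:-→d5:-→d6:-→d7:-→d8:H3 -> H3
  add 218.187.224.0/21 -> H0 at depth 21
  add 218.0.0.0/8 -> H5 at depth 8
  add 195.26.219.144/28 -> H4 at depth 28
  add 124.0.0.0/9 -> H4 at depth 9
  lookup 218.0.0.3: bits 11011010 walk d0:H5→d1:-→d2:H0→d3:-→d4:-→d5:-→d6:-→d7:-→d8:H5 -> H5
  add 195.0.0.0/8 -> H3 at depth 8
  add 195.16.0.0/12 -> H2 at depth 12
  lookup 195.26.219.145: bits 1100001100011010110110111001 walk d0:H5→d1:-→d2:H0→d3:-→d4:-→d5:-→d6:-→d7:-→d8:H3→d9:-→d10:-→d11:-→d12:H2→d13:-→d14:-→d15:-→d16:-→d17:-→d18:-→d19:-→d20:-→d21:-→d22:-→d23:-→d24:-→d25:-→d26:-→d27:-→d28:H4 -> H4
  add 195.26.208.0/20 -> H0 at depth 20
  lookup 129.24.169.35: bits 10000001000110001010100100100011 walk d0:H5→d1:-→d2:-→d3:-→d4:-→d5:-→d6:-→d7:-→d8:-→d9:-→d10:-→d11:-→d12:-→d13:-→d14:-→d15:-→d16:-→d17:-→d18:-→d19:-→d20:-→d21:-→d22:-→d23:-→d24:-→d25:-→d26:-→d27:-→d28:-→d29:-→d30:-→d31:-→d32:H1 -> H1
  - 124.0.0.0/9 clear@9
  lookup 13.34.180.254: bits 0 walk d0:H5→d1:- -> H5
  lookup 195.26.219.145: bits 1100001100011010110110111001 walk d0:H5→d1:-→d2:H0→d3:-→d4:-→d5:-→d6:-→d7:-→d8:H3→d9:-→d10:-→d11:-→d12:H2→d13:-→d14:-→d15:-→d16:-→d17:-→d18:-→d19:-→d20:H0→d21:-→d22:-→d23:-→d24:-→d25:-→d26:-→d27:-→d28:H4 -> H4
  add 0.0.0.0/0 -> H3 at depth 0
  add 218.187.224.224/28 -> H1 at depth 28
  lookup 129.24.169.35: bits 10000001000110001010100100100011 walk d0:H3→d1:-→d2:-→d3:-→d4:-→d5:-→d6:-→d7:-→d8:-→d9:-→d10:-→d11:-→d12:-→d13:-→d14:-→d15:-→d16:-→d17:-→d18:-→d19:-→d20:-→d21:-→d22:-→d23:-→d24:-→d25:-→d26:-→d27:-→d28:-→d29:-→d30:-→d31:-→d32:H1 -> H1
  lookup 195.0.0.1: bits 11000011000 walk d0:H3→d1:-→d2:H0→d3:-→d4:-→d5:-→d6:-→d7:-→d8:H3→d9:-→d10:-→d11:- -> H3

== LOOKUPS ==
["H0","H0","H0","H0","H0","H0","H0","H3","H5","H4","H1","H5","H4","H1","H3"]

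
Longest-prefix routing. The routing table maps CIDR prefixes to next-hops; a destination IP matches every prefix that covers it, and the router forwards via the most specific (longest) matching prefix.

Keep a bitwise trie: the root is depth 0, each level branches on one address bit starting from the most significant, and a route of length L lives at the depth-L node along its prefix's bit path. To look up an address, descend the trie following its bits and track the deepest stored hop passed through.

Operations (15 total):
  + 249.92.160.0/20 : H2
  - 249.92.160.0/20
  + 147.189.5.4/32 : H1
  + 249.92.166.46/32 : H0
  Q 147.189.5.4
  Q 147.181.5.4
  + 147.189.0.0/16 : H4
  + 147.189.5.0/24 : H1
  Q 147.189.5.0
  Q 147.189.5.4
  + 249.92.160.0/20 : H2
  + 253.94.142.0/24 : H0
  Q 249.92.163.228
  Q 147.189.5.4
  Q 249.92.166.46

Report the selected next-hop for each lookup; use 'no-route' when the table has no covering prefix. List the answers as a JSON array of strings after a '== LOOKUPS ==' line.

Process each operation:
  + 249.92.160.0/20 (H2) depth=20
  del 249.92.160.0/20 (clear depth 20)
  + 147.189.5.4/32 (H1) depth=32
  + 249.92.166.46/32 (H0) depth=32
  ? 147.189.5.4  path d0:-→d1:-→d2:-→d3:-→d4:-→d5:-→d6:-→d7:-→d8:-→d9:-→d10:-→d11:-→d12:-→d13:-→d14:-→d15:-→d16:-→d17:-→d18:-→d19:-→d20:-→d21:-→d22:-→d23:-→d24:-→d25:-→d26:-→d27:-→d28:-→d29:-→d30:-→d31:-→d32:H1  best=H1
  ? 147.181.5.4  path d0:-→d1:-→d2:-→d3:-→d4:-→d5:-→d6:-→d7:-→d8:-→d9:-→d10:-→d11:-→d12:-  best=no-route
  + 147.189.0.0/16 (H4) depth=16
  + 147.189.5.0/24 (H1) depth=24
  ? 147.189.5.0  path d0:-→d1:-→d2:-→d3:-→d4:-→d5:-→d6:-→d7:-→d8:-→d9:-→d10:-→d11:-→d12:-→d13:-→d14:-→d15:-→d16:H4→d17:-→d18:-→d19:-→d20:-→d21:-→d22:-→d23:-→d24:H1→d25:-→d26:-→d27:-→d28:-→d29:-  best=H1
  ? 147.189.5.4  path d0:-→d1:-→d2:-→d3:-→d4:-→d5:-→d6:-→d7:-→d8:-→d9:-→d10:-→d11:-→d12:-→d13:-→d14:-→d15:-→d16:H4→d17:-→d18:-→d19:-→d20:-→d21:-→d22:-→d23:-→d24:H1→d25:-→d26:-→d27:-→d28:-→d29:-→d30:-→d31:-→d32:H1  best=H1
  + 249.92.160.0/20 (H2) depth=20
  + 253.94.142.0/24 (H0) depth=24
  ? 249.92.163.228  path d0:-→d1:-→d2:-→d3:-→d4:-→d5:-→d6:-→d7:-→d8:-→d9:-→d10:-→d11:-→d12:-→d13:-→d14:-→d15:-→d16:-→d17:-→d18:-→d19:-→d20:H2→d21:-  best=H2
  ? 147.189.5.4  path d0:-→d1:-→d2:-→d3:-→d4:-→d5:-→d6:-→d7:-→d8:-→d9:-→d10:-→d11:-→d12:-→d13:-→d14:-→d15:-→d16:H4→d17:-→d18:-→d19:-→d20:-→d21:-→d22:-→d23:-→d24:H1→d25:-→d26:-→d27:-→d28:-→d29:-→d30:-→d31:-→d32:H1  best=H1
  ? 249.92.166.46  path d0:-→d1:-→d2:-→d3:-→d4:-→d5:-→d6:-→d7:-→d8:-→d9:-→d10:-→d11:-→d12:-→d13:-→d14:-→d15:-→d16:-→d17:-→d18:-→d19:-→d20:H2→d21:-→d22:-→d23:-→d24:-→d25:-→d26:-→d27:-→d28:-→d29:-→d30:-→d31:-→d32:H0  best=H0

== LOOKUPS ==
["H1","no-route","H1","H1","H2","H1","H0"]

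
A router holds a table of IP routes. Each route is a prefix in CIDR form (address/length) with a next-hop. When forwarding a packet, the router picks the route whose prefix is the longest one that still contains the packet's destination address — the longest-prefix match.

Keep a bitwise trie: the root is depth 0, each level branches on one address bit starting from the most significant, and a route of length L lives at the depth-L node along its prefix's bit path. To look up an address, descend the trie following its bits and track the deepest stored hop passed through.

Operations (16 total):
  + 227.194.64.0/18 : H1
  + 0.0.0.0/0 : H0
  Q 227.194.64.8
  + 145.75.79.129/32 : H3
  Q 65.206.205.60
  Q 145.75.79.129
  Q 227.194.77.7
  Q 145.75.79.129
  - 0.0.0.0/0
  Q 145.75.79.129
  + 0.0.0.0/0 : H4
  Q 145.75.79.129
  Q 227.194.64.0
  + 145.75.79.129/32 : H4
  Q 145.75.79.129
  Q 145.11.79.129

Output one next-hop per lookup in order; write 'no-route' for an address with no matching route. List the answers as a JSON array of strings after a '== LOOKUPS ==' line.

Trace:
  add 227.194.64.0/18 -> H1 at depth 18
  add 0.0.0.0/0 -> H0 at depth 0
  Q 227.194.64.8: descend 111000111100001001 ; hops seen [H0,H1] ; pick H1
  add 145.75.79.129/32 -> H3 at depth 32
  Q 65.206.205.60: descend ε ; hops seen [H0] ; pick H0
  Q 145.75.79.129: descend 10010001010010110100111110000001 ; hops seen [H0,H3] ; pick H3
  Q 227.194.77.7: descend 111000111100001001 ; hops seen [H0,H1] ; pick H1
  Q 145.75.79.129: descend 10010001010010110100111110000001 ; hops seen [H0,H3] ; pick H3
  - 0.0.0.0/0 clear@0
  Q 145.75.79.129: descend 10010001010010110100111110000001 ; hops seen [H3] ; pick H3
  add 0.0.0.0/0 -> H4 at depth 0
  Q 145.75.79.129: descend 10010001010010110100111110000001 ; hops seen [H4,H3] ; pick H3
  Q 227.194.64.0: descend 111000111100001001 ; hops seen [H4,H1] ; pick H1
  add 145.75.79.129/32 -> H4 at depth 32
  Q 145.75.79.129: descend 10010001010010110100111110000001 ; hops seen [H4,H4] ; pick H4
  Q 145.11.79.129: descend 100100010 ; hops seen [H4] ; pick H4

== LOOKUPS ==
["H1","H0","H3","H1","H3","H3","H3","H1","H4","H4"]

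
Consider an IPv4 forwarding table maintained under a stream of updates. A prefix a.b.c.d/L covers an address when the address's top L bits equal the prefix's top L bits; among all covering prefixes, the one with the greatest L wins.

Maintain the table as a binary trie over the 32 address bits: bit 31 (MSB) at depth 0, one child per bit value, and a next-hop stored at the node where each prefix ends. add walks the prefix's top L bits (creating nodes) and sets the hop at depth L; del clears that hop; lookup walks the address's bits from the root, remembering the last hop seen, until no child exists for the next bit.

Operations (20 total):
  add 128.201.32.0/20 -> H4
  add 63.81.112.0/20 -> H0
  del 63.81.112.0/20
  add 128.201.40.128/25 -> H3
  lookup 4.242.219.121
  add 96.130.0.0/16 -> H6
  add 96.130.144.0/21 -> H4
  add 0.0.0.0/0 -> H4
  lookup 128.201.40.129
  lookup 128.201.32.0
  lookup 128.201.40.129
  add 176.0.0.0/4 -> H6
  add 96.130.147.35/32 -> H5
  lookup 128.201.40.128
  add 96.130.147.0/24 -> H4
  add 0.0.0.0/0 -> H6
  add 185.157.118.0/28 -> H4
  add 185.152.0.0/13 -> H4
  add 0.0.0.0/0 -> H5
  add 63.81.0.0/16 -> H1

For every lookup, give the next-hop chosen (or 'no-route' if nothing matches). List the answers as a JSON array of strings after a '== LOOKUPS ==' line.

Process each operation:
  add 128.201.32.0/20 -> H4 at depth 20
  add 63.81.112.0/20 -> H0 at depth 20
  - 63.81.112.0/20 clear@20
  add 128.201.40.128/25 -> H3 at depth 25
  Q 4.242.219.121: descend 00 ; hops seen [∅] ; pick no-route
  add 96.130.0.0/16 -> H6 at depth 16
  add 96.130.144.0/21 -> H4 at depth 21
  add 0.0.0.0/0 -> H4 at depth 0
  Q 128.201.40.129: descend 1000000011001001001010001 ; hops seen [H4,H4,H3] ; pick H3
  Q 128.201.32.0: descend 10000000110010010010 ; hops seen [H4,H4] ; pick H4
  Q 128.201.40.129: descend 1000000011001001001010001 ; hops seen [H4,H4,H3] ; pick H3
  add 176.0.0.0/4 -> H6 at depth 4
  add 96.130.147.35/32 -> H5 at depth 32
  Q 128.201.40.128: descend 1000000011001001001010001 ; hops seen [H4,H4,H3] ; pick H3
  add 96.130.147.0/24 -> H4 at depth 24
  add 0.0.0.0/0 -> H6 at depth 0
  add 185.157.118.0/28 -> H4 at depth 28
  add 185.152.0.0/13 -> H4 at depth 13
  add 0.0.0.0/0 -> H5 at depth 0
  add 63.81.0.0/16 -> H1 at depth 16

== LOOKUPS ==
["no-route","H3","H4","H3","H3"]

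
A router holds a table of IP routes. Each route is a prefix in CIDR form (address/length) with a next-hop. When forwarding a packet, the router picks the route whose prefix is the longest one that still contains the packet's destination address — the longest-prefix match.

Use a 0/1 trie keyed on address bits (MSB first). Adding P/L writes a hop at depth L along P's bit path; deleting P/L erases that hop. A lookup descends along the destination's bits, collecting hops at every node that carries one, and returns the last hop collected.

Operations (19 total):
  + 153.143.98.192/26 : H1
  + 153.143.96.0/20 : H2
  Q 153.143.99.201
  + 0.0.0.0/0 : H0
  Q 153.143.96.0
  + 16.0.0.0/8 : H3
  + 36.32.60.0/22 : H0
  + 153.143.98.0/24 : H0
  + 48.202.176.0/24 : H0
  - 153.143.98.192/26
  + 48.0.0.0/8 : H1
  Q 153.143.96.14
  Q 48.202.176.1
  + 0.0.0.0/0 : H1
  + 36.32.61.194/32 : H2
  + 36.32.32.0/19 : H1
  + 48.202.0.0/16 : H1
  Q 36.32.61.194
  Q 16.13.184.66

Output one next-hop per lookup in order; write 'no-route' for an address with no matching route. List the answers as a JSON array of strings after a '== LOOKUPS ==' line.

Trace:
  add 153.143.98.192/26 -> H1 at depth 26
  add 153.143.96.0/20 -> H2 at depth 20
  lookup 153.143.99.201: bits 10011001100011110110001 walk d0:-→d1:-→d2:-→d3:-→d4:-→d5:-→d6:-→d7:-→d8:-→d9:-→d10:-→d11:-→d12:-→d13:-→d14:-→d15:-→d16:-→d17:-→d18:-→d19:-→d20:H2→d21:-→d22:-→d23:- -> H2
  add 0.0.0.0/0 -> H0 at depth 0
  lookup 153.143.96.0: bits 1001100110001111011000 walk d0:H0→d1:-→d2:-→d3:-→d4:-→d5:-→d6:-→d7:-→d8:-→d9:-→d10:-→d11:-→d12:-→d13:-→d14:-→d15:-→d16:-→d17:-→d18:-→d19:-→d20:H2→d21:-→d22:- -> H2
  add 16.0.0.0/8 -> H3 at depth 8
  add 36.32.60.0/22 -> H0 at depth 22
  add 153.143.98.0/24 -> H0 at depth 24
  add 48.202.176.0/24 -> H0 at depth 24
  del 153.143.98.192/26 (clear depth 26)
  add 48.0.0.0/8 -> H1 at depth 8
  lookup 153.143.96.14: bits 1001100110001111011000 walk d0:H0→d1:-→d2:-→d3:-→d4:-→d5:-→d6:-→d7:-→d8:-→d9:-→d10:-→d11:-→d12:-→d13:-→d14:-→d15:-→d16:-→d17:-→d18:-→d19:-→d20:H2→d21:-→d22:- -> H2
  lookup 48.202.176.1: bits 001100001100101010110000 walk d0:H0→d1:-→d2:-→d3:-→d4:-→d5:-→d6:-→d7:-→d8:H1→d9:-→d10:-→d11:-→d12:-→d13:-→d14:-→d15:-→d16:-→d17:-→d18:-→d19:-→d20:-→d21:-→d22:-→d23:-→d24:H0 -> H0
  add 0.0.0.0/0 -> H1 at depth 0
  add 36.32.61.194/32 -> H2 at depth 32
  add 36.32.32.0/19 -> H1 at depth 19
  add 48.202.0.0/16 -> H1 at depth 16
  lookup 36.32.61.194: bits 00100100001000000011110111000010 walk d0:H1→d1:-→d2:-→d3:-→d4:-→d5:-→d6:-→d7:-→d8:-→d9:-→d10:-→d11:-→d12:-→d13:-→d14:-→d15:-→d16:-→d17:-→d18:-→d19:H1→d20:-→d21:-→d22:H0→d23:-→d24:-→d25:-→d26:-→d27:-→d28:-→d29:-→d30:-→d31:-→d32:H2 -> H2
  lookup 16.13.184.66: bits 00010000 walk d0:H1→d1:-→d2:-→d3:-→d4:-→d5:-→d6:-→d7:-→d8:H3 -> H3

== LOOKUPS ==
["H2","H2","H2","H0","H2","H3"]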